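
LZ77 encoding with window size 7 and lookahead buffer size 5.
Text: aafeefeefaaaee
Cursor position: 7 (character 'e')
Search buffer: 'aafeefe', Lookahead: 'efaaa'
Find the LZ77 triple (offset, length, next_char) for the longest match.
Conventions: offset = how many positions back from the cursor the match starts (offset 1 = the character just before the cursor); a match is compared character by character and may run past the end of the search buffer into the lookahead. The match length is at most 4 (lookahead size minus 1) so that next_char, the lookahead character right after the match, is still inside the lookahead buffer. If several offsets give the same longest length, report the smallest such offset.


Try each offset into the search buffer:
  offset=1 (pos 6, char 'e'): match length 1
  offset=2 (pos 5, char 'f'): match length 0
  offset=3 (pos 4, char 'e'): match length 2
  offset=4 (pos 3, char 'e'): match length 1
  offset=5 (pos 2, char 'f'): match length 0
  offset=6 (pos 1, char 'a'): match length 0
  offset=7 (pos 0, char 'a'): match length 0
Longest match has length 2 at offset 3.
next_char = character at position 7 + 2 = 9 -> 'a'

Best match: offset=3, length=2 (matching 'ef' starting at position 4)
LZ77 triple: (3, 2, 'a')


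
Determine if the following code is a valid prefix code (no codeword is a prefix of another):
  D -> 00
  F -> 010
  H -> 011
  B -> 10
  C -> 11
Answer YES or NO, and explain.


Checking each pair (does one codeword prefix another?):
  D='00' vs F='010': no prefix
  D='00' vs H='011': no prefix
  D='00' vs B='10': no prefix
  D='00' vs C='11': no prefix
  F='010' vs D='00': no prefix
  F='010' vs H='011': no prefix
  F='010' vs B='10': no prefix
  F='010' vs C='11': no prefix
  H='011' vs D='00': no prefix
  H='011' vs F='010': no prefix
  H='011' vs B='10': no prefix
  H='011' vs C='11': no prefix
  B='10' vs D='00': no prefix
  B='10' vs F='010': no prefix
  B='10' vs H='011': no prefix
  B='10' vs C='11': no prefix
  C='11' vs D='00': no prefix
  C='11' vs F='010': no prefix
  C='11' vs H='011': no prefix
  C='11' vs B='10': no prefix
No violation found over all pairs.

YES -- this is a valid prefix code. No codeword is a prefix of any other codeword.


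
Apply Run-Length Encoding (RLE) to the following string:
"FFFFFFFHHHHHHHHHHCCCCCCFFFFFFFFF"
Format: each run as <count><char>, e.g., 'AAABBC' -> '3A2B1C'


Scanning runs left to right:
  i=0: run of 'F' x 7 -> '7F'
  i=7: run of 'H' x 10 -> '10H'
  i=17: run of 'C' x 6 -> '6C'
  i=23: run of 'F' x 9 -> '9F'

RLE = 7F10H6C9F


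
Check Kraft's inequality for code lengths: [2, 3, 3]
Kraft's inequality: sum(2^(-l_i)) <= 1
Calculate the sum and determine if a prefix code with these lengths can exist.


Sum = 2^(-2) + 2^(-3) + 2^(-3)
    = 0.25 + 0.125 + 0.125
    = 4/8 = 0.5
Since 0.5 <= 1, Kraft's inequality IS satisfied.
A prefix code with these lengths CAN exist.

Kraft sum = 0.5. Satisfied.


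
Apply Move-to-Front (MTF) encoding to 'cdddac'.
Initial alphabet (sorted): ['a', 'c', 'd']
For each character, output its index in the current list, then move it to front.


MTF encoding:
'c': index 1 in ['a', 'c', 'd'] -> ['c', 'a', 'd']
'd': index 2 in ['c', 'a', 'd'] -> ['d', 'c', 'a']
'd': index 0 in ['d', 'c', 'a'] -> ['d', 'c', 'a']
'd': index 0 in ['d', 'c', 'a'] -> ['d', 'c', 'a']
'a': index 2 in ['d', 'c', 'a'] -> ['a', 'd', 'c']
'c': index 2 in ['a', 'd', 'c'] -> ['c', 'a', 'd']


Output: [1, 2, 0, 0, 2, 2]


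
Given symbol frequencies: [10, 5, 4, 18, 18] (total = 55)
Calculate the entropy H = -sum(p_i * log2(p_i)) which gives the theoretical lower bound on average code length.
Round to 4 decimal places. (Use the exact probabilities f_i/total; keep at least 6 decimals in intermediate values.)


Per-symbol terms -p_i * log2(p_i) with p_i = f_i/55:
  p = 10/55 = 0.181818: log2(p) = -2.459432, -p*log2(p) = 0.447169
  p = 5/55 = 0.090909: log2(p) = -3.459432, -p*log2(p) = 0.314494
  p = 4/55 = 0.072727: log2(p) = -3.781360, -p*log2(p) = 0.275008
  p = 18/55 = 0.327273: log2(p) = -1.611435, -p*log2(p) = 0.527379
  p = 18/55 = 0.327273: log2(p) = -1.611435, -p*log2(p) = 0.527379
H = 0.447169 + 0.314494 + 0.275008 + 0.527379 + 0.527379 = 2.091429

H = 2.0914 bits/symbol


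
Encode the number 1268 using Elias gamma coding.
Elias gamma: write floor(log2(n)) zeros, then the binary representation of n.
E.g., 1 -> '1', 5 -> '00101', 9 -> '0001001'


num_bits = floor(log2(1268)) + 1 = 11
leading_zeros = num_bits - 1 = 10
binary(1268) = 10011110100

Elias gamma(1268) = '0000000000' + '10011110100' = 000000000010011110100 (21 bits)


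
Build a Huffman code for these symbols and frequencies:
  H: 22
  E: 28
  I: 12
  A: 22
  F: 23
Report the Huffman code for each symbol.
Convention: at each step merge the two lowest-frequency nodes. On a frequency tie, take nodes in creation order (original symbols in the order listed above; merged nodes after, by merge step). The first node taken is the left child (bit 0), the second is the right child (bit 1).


Huffman tree construction:
Step 1: Merge I(12) + H(22) = 34
Step 2: Merge A(22) + F(23) = 45
Step 3: Merge E(28) + (I+H)(34) = 62
Step 4: Merge (A+F)(45) + (E+(I+H))(62) = 107
Read each symbol's code off the tree from the root (left child = 0, right child = 1).

Codes:
  H: 111 (length 3)
  E: 10 (length 2)
  I: 110 (length 3)
  A: 00 (length 2)
  F: 01 (length 2)
Average code length: 248/107 = 2.3178 bits/symbol


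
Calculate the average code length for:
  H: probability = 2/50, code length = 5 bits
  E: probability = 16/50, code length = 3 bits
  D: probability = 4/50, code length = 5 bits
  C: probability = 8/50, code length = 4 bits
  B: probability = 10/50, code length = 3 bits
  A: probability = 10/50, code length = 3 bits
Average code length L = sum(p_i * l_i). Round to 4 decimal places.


Weighted contributions p_i * l_i:
  H: (2/50) * 5 = 10/50
  E: (16/50) * 3 = 48/50
  D: (4/50) * 5 = 20/50
  C: (8/50) * 4 = 32/50
  B: (10/50) * 3 = 30/50
  A: (10/50) * 3 = 30/50
Sum = (10 + 48 + 20 + 32 + 30 + 30)/50 = 170/50

L = 170/50 = 3.4000 bits/symbol


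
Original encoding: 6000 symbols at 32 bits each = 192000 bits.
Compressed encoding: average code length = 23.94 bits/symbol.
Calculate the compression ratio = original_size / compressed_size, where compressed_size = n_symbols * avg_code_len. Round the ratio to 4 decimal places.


original_size = n_symbols * orig_bits = 6000 * 32 = 192000 bits
compressed_size = n_symbols * avg_code_len = 6000 * 23.94 = 143640.0 bits
ratio = original_size / compressed_size = 192000 / 143640.0 = 1.3367

Compression ratio = 1.3367


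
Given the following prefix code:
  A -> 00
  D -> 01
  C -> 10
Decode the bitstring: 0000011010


Decoding step by step:
Bits 00 -> A
Bits 00 -> A
Bits 01 -> D
Bits 10 -> C
Bits 10 -> C


Decoded message: AADCC


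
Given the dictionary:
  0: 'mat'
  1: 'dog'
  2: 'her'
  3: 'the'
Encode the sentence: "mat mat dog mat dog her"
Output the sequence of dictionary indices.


Look up each word in the dictionary:
  'mat' -> 0
  'mat' -> 0
  'dog' -> 1
  'mat' -> 0
  'dog' -> 1
  'her' -> 2

Encoded: [0, 0, 1, 0, 1, 2]


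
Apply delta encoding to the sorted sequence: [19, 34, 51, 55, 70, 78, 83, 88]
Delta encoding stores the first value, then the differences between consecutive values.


First value: 19
Deltas:
  34 - 19 = 15
  51 - 34 = 17
  55 - 51 = 4
  70 - 55 = 15
  78 - 70 = 8
  83 - 78 = 5
  88 - 83 = 5


Delta encoded: [19, 15, 17, 4, 15, 8, 5, 5]


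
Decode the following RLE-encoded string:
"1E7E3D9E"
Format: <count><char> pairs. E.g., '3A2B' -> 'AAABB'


Expanding each <count><char> pair:
  1E -> 'E'
  7E -> 'EEEEEEE'
  3D -> 'DDD'
  9E -> 'EEEEEEEEE'

Decoded = EEEEEEEEDDDEEEEEEEEE


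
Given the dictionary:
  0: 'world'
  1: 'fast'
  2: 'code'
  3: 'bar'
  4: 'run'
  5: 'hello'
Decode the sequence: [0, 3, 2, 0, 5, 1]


Look up each index in the dictionary:
  0 -> 'world'
  3 -> 'bar'
  2 -> 'code'
  0 -> 'world'
  5 -> 'hello'
  1 -> 'fast'

Decoded: "world bar code world hello fast"


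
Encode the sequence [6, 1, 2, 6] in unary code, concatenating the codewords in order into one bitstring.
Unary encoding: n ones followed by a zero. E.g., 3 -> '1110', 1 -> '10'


Encode each number as n ones followed by a terminating 0:
  6 -> 1111110 (7 bits)
  1 -> 10 (2 bits)
  2 -> 110 (3 bits)
  6 -> 1111110 (7 bits)
Total length = 7 + 2 + 3 + 7 = 19 bits.

Unary([6, 1, 2, 6]) = 1111110101101111110 (19 bits)


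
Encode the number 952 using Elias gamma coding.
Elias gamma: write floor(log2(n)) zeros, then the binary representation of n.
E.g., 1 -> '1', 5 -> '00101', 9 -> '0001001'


num_bits = floor(log2(952)) + 1 = 10
leading_zeros = num_bits - 1 = 9
binary(952) = 1110111000

Elias gamma(952) = '000000000' + '1110111000' = 0000000001110111000 (19 bits)


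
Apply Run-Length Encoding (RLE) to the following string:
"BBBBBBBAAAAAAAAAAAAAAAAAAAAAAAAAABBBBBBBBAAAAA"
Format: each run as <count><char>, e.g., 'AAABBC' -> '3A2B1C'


Scanning runs left to right:
  i=0: run of 'B' x 7 -> '7B'
  i=7: run of 'A' x 26 -> '26A'
  i=33: run of 'B' x 8 -> '8B'
  i=41: run of 'A' x 5 -> '5A'

RLE = 7B26A8B5A


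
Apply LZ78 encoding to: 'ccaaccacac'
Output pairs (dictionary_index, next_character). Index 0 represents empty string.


LZ78 encoding steps:
Dictionary: {0: ''}
Step 1: w='' (idx 0), next='c' -> output (0, 'c'), add 'c' as idx 1
Step 2: w='c' (idx 1), next='a' -> output (1, 'a'), add 'ca' as idx 2
Step 3: w='' (idx 0), next='a' -> output (0, 'a'), add 'a' as idx 3
Step 4: w='c' (idx 1), next='c' -> output (1, 'c'), add 'cc' as idx 4
Step 5: w='a' (idx 3), next='c' -> output (3, 'c'), add 'ac' as idx 5
Step 6: w='ac' (idx 5), end of input -> output (5, '')


Encoded: [(0, 'c'), (1, 'a'), (0, 'a'), (1, 'c'), (3, 'c'), (5, '')]


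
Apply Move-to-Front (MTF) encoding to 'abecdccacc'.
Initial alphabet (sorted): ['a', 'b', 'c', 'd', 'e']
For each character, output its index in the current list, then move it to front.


MTF encoding:
'a': index 0 in ['a', 'b', 'c', 'd', 'e'] -> ['a', 'b', 'c', 'd', 'e']
'b': index 1 in ['a', 'b', 'c', 'd', 'e'] -> ['b', 'a', 'c', 'd', 'e']
'e': index 4 in ['b', 'a', 'c', 'd', 'e'] -> ['e', 'b', 'a', 'c', 'd']
'c': index 3 in ['e', 'b', 'a', 'c', 'd'] -> ['c', 'e', 'b', 'a', 'd']
'd': index 4 in ['c', 'e', 'b', 'a', 'd'] -> ['d', 'c', 'e', 'b', 'a']
'c': index 1 in ['d', 'c', 'e', 'b', 'a'] -> ['c', 'd', 'e', 'b', 'a']
'c': index 0 in ['c', 'd', 'e', 'b', 'a'] -> ['c', 'd', 'e', 'b', 'a']
'a': index 4 in ['c', 'd', 'e', 'b', 'a'] -> ['a', 'c', 'd', 'e', 'b']
'c': index 1 in ['a', 'c', 'd', 'e', 'b'] -> ['c', 'a', 'd', 'e', 'b']
'c': index 0 in ['c', 'a', 'd', 'e', 'b'] -> ['c', 'a', 'd', 'e', 'b']


Output: [0, 1, 4, 3, 4, 1, 0, 4, 1, 0]


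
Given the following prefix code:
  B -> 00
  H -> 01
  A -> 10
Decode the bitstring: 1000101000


Decoding step by step:
Bits 10 -> A
Bits 00 -> B
Bits 10 -> A
Bits 10 -> A
Bits 00 -> B


Decoded message: ABAAB


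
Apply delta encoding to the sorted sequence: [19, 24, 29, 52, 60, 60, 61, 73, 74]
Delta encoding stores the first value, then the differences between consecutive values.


First value: 19
Deltas:
  24 - 19 = 5
  29 - 24 = 5
  52 - 29 = 23
  60 - 52 = 8
  60 - 60 = 0
  61 - 60 = 1
  73 - 61 = 12
  74 - 73 = 1


Delta encoded: [19, 5, 5, 23, 8, 0, 1, 12, 1]


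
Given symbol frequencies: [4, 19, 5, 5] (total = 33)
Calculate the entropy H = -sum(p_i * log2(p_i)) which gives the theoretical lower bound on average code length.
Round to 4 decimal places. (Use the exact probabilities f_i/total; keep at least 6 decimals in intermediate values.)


Per-symbol terms -p_i * log2(p_i) with p_i = f_i/33:
  p = 4/33 = 0.121212: log2(p) = -3.044394, -p*log2(p) = 0.369017
  p = 19/33 = 0.575758: log2(p) = -0.796467, -p*log2(p) = 0.458572
  p = 5/33 = 0.151515: log2(p) = -2.722466, -p*log2(p) = 0.412495
  p = 5/33 = 0.151515: log2(p) = -2.722466, -p*log2(p) = 0.412495
H = 0.369017 + 0.458572 + 0.412495 + 0.412495 = 1.652579

H = 1.6526 bits/symbol


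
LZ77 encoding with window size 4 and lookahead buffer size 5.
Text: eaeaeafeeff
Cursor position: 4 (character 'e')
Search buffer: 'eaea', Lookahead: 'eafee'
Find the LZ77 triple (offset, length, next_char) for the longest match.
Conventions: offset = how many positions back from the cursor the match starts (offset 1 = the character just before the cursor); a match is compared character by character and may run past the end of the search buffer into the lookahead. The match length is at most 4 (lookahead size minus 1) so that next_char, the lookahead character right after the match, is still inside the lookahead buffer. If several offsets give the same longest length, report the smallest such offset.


Try each offset into the search buffer:
  offset=1 (pos 3, char 'a'): match length 0
  offset=2 (pos 2, char 'e'): match length 2
  offset=3 (pos 1, char 'a'): match length 0
  offset=4 (pos 0, char 'e'): match length 2
Longest match has length 2, found at offsets 2, 4; take the smallest, offset 2.
next_char = character at position 4 + 2 = 6 -> 'f'

Best match: offset=2, length=2 (matching 'ea' starting at position 2)
LZ77 triple: (2, 2, 'f')


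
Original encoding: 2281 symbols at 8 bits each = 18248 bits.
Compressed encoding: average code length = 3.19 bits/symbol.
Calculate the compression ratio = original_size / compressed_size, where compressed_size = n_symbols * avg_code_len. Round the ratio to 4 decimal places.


original_size = n_symbols * orig_bits = 2281 * 8 = 18248 bits
compressed_size = n_symbols * avg_code_len = 2281 * 3.19 = 7276.39 bits
ratio = original_size / compressed_size = 18248 / 7276.39 = 2.5078

Compression ratio = 2.5078


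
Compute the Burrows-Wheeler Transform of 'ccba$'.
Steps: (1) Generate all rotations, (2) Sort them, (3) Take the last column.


Rotations (sorted):
  0: $ccba -> last char: a
  1: a$ccb -> last char: b
  2: ba$cc -> last char: c
  3: cba$c -> last char: c
  4: ccba$ -> last char: $


BWT = abcc$


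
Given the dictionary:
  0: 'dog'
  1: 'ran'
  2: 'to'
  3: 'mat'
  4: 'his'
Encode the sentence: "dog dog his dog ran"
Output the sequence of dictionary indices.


Look up each word in the dictionary:
  'dog' -> 0
  'dog' -> 0
  'his' -> 4
  'dog' -> 0
  'ran' -> 1

Encoded: [0, 0, 4, 0, 1]


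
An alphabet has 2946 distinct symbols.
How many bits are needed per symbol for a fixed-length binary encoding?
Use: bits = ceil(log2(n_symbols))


log2(2946) = 11.5245
Bracket: 2^11 = 2048 < 2946 <= 2^12 = 4096
So ceil(log2(2946)) = 12

bits = ceil(log2(2946)) = ceil(11.5245) = 12 bits


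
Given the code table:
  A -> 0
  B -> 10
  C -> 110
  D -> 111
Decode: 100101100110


Decoding:
10 -> B
0 -> A
10 -> B
110 -> C
0 -> A
110 -> C


Result: BABCAC


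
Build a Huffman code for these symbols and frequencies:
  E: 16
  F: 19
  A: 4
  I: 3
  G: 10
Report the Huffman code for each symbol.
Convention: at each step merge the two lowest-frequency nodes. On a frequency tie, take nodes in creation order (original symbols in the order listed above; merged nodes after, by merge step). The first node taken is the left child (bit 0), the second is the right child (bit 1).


Huffman tree construction:
Step 1: Merge I(3) + A(4) = 7
Step 2: Merge (I+A)(7) + G(10) = 17
Step 3: Merge E(16) + ((I+A)+G)(17) = 33
Step 4: Merge F(19) + (E+((I+A)+G))(33) = 52
Read each symbol's code off the tree from the root (left child = 0, right child = 1).

Codes:
  E: 10 (length 2)
  F: 0 (length 1)
  A: 1101 (length 4)
  I: 1100 (length 4)
  G: 111 (length 3)
Average code length: 109/52 = 2.0962 bits/symbol


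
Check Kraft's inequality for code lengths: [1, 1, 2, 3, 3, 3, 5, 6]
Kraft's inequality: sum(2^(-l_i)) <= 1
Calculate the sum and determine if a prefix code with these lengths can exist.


Sum = 2^(-1) + 2^(-1) + 2^(-2) + 2^(-3) + 2^(-3) + 2^(-3) + 2^(-5) + 2^(-6)
    = 0.5 + 0.5 + 0.25 + 0.125 + 0.125 + 0.125 + 0.03125 + 0.015625
    = 107/64 = 1.671875
Since 1.671875 > 1, Kraft's inequality is NOT satisfied.
A prefix code with these lengths CANNOT exist.

Kraft sum = 1.671875. Not satisfied.


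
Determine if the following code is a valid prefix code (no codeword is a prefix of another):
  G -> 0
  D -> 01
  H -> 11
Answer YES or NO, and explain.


Checking each pair (does one codeword prefix another?):
  G='0' vs D='01': prefix -- VIOLATION

NO -- this is NOT a valid prefix code. G (0) is a prefix of D (01).


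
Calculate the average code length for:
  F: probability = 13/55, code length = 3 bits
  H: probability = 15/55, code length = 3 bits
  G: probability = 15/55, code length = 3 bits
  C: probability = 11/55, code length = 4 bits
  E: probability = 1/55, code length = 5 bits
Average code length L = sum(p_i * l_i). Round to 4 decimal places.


Weighted contributions p_i * l_i:
  F: (13/55) * 3 = 39/55
  H: (15/55) * 3 = 45/55
  G: (15/55) * 3 = 45/55
  C: (11/55) * 4 = 44/55
  E: (1/55) * 5 = 5/55
Sum = (39 + 45 + 45 + 44 + 5)/55 = 178/55

L = 178/55 = 3.2364 bits/symbol


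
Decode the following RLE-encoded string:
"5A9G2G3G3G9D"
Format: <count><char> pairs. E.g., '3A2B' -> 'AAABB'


Expanding each <count><char> pair:
  5A -> 'AAAAA'
  9G -> 'GGGGGGGGG'
  2G -> 'GG'
  3G -> 'GGG'
  3G -> 'GGG'
  9D -> 'DDDDDDDDD'

Decoded = AAAAAGGGGGGGGGGGGGGGGGDDDDDDDDD


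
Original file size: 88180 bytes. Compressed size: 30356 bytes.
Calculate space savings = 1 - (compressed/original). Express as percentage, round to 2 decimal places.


ratio = compressed/original = 30356/88180 = 0.34425
savings = 1 - ratio = 1 - 0.34425 = 0.65575
as a percentage: 0.65575 * 100 = 65.57%

Space savings = 1 - 30356/88180 = 65.57%


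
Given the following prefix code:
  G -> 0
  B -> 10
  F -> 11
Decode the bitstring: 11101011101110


Decoding step by step:
Bits 11 -> F
Bits 10 -> B
Bits 10 -> B
Bits 11 -> F
Bits 10 -> B
Bits 11 -> F
Bits 10 -> B


Decoded message: FBBFBFB


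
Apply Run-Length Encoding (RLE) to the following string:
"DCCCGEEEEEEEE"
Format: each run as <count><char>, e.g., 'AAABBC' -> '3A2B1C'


Scanning runs left to right:
  i=0: run of 'D' x 1 -> '1D'
  i=1: run of 'C' x 3 -> '3C'
  i=4: run of 'G' x 1 -> '1G'
  i=5: run of 'E' x 8 -> '8E'

RLE = 1D3C1G8E


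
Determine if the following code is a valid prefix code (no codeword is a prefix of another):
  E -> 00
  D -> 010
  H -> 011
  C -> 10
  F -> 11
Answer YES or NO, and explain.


Checking each pair (does one codeword prefix another?):
  E='00' vs D='010': no prefix
  E='00' vs H='011': no prefix
  E='00' vs C='10': no prefix
  E='00' vs F='11': no prefix
  D='010' vs E='00': no prefix
  D='010' vs H='011': no prefix
  D='010' vs C='10': no prefix
  D='010' vs F='11': no prefix
  H='011' vs E='00': no prefix
  H='011' vs D='010': no prefix
  H='011' vs C='10': no prefix
  H='011' vs F='11': no prefix
  C='10' vs E='00': no prefix
  C='10' vs D='010': no prefix
  C='10' vs H='011': no prefix
  C='10' vs F='11': no prefix
  F='11' vs E='00': no prefix
  F='11' vs D='010': no prefix
  F='11' vs H='011': no prefix
  F='11' vs C='10': no prefix
No violation found over all pairs.

YES -- this is a valid prefix code. No codeword is a prefix of any other codeword.


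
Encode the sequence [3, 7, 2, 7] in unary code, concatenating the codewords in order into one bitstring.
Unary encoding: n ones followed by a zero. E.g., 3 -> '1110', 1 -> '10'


Encode each number as n ones followed by a terminating 0:
  3 -> 1110 (4 bits)
  7 -> 11111110 (8 bits)
  2 -> 110 (3 bits)
  7 -> 11111110 (8 bits)
Total length = 4 + 8 + 3 + 8 = 23 bits.

Unary([3, 7, 2, 7]) = 11101111111011011111110 (23 bits)


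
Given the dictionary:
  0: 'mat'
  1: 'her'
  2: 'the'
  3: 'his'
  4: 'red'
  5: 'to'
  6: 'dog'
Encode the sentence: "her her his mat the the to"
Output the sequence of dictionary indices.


Look up each word in the dictionary:
  'her' -> 1
  'her' -> 1
  'his' -> 3
  'mat' -> 0
  'the' -> 2
  'the' -> 2
  'to' -> 5

Encoded: [1, 1, 3, 0, 2, 2, 5]


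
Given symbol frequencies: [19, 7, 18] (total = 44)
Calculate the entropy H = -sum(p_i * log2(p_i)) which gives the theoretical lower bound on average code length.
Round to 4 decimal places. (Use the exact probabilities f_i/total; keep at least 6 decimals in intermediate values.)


Per-symbol terms -p_i * log2(p_i) with p_i = f_i/44:
  p = 19/44 = 0.431818: log2(p) = -1.211504, -p*log2(p) = 0.523149
  p = 7/44 = 0.159091: log2(p) = -2.652077, -p*log2(p) = 0.421921
  p = 18/44 = 0.409091: log2(p) = -1.289507, -p*log2(p) = 0.527525
H = 0.523149 + 0.421921 + 0.527525 = 1.472595

H = 1.4726 bits/symbol


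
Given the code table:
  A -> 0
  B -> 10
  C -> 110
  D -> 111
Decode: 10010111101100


Decoding:
10 -> B
0 -> A
10 -> B
111 -> D
10 -> B
110 -> C
0 -> A


Result: BABDBCA


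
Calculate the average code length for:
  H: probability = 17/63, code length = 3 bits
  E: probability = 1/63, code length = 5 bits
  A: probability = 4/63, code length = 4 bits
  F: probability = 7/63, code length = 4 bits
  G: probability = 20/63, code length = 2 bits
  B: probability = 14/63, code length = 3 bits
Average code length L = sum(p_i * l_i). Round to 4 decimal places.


Weighted contributions p_i * l_i:
  H: (17/63) * 3 = 51/63
  E: (1/63) * 5 = 5/63
  A: (4/63) * 4 = 16/63
  F: (7/63) * 4 = 28/63
  G: (20/63) * 2 = 40/63
  B: (14/63) * 3 = 42/63
Sum = (51 + 5 + 16 + 28 + 40 + 42)/63 = 182/63

L = 182/63 = 2.8889 bits/symbol


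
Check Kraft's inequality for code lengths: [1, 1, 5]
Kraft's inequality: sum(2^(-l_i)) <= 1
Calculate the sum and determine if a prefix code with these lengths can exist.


Sum = 2^(-1) + 2^(-1) + 2^(-5)
    = 0.5 + 0.5 + 0.03125
    = 33/32 = 1.03125
Since 1.03125 > 1, Kraft's inequality is NOT satisfied.
A prefix code with these lengths CANNOT exist.

Kraft sum = 1.03125. Not satisfied.


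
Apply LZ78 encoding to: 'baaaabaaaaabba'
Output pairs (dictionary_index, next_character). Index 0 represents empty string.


LZ78 encoding steps:
Dictionary: {0: ''}
Step 1: w='' (idx 0), next='b' -> output (0, 'b'), add 'b' as idx 1
Step 2: w='' (idx 0), next='a' -> output (0, 'a'), add 'a' as idx 2
Step 3: w='a' (idx 2), next='a' -> output (2, 'a'), add 'aa' as idx 3
Step 4: w='a' (idx 2), next='b' -> output (2, 'b'), add 'ab' as idx 4
Step 5: w='aa' (idx 3), next='a' -> output (3, 'a'), add 'aaa' as idx 5
Step 6: w='aa' (idx 3), next='b' -> output (3, 'b'), add 'aab' as idx 6
Step 7: w='b' (idx 1), next='a' -> output (1, 'a'), add 'ba' as idx 7


Encoded: [(0, 'b'), (0, 'a'), (2, 'a'), (2, 'b'), (3, 'a'), (3, 'b'), (1, 'a')]


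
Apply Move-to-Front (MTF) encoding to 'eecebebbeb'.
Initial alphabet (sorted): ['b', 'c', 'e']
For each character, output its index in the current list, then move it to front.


MTF encoding:
'e': index 2 in ['b', 'c', 'e'] -> ['e', 'b', 'c']
'e': index 0 in ['e', 'b', 'c'] -> ['e', 'b', 'c']
'c': index 2 in ['e', 'b', 'c'] -> ['c', 'e', 'b']
'e': index 1 in ['c', 'e', 'b'] -> ['e', 'c', 'b']
'b': index 2 in ['e', 'c', 'b'] -> ['b', 'e', 'c']
'e': index 1 in ['b', 'e', 'c'] -> ['e', 'b', 'c']
'b': index 1 in ['e', 'b', 'c'] -> ['b', 'e', 'c']
'b': index 0 in ['b', 'e', 'c'] -> ['b', 'e', 'c']
'e': index 1 in ['b', 'e', 'c'] -> ['e', 'b', 'c']
'b': index 1 in ['e', 'b', 'c'] -> ['b', 'e', 'c']


Output: [2, 0, 2, 1, 2, 1, 1, 0, 1, 1]


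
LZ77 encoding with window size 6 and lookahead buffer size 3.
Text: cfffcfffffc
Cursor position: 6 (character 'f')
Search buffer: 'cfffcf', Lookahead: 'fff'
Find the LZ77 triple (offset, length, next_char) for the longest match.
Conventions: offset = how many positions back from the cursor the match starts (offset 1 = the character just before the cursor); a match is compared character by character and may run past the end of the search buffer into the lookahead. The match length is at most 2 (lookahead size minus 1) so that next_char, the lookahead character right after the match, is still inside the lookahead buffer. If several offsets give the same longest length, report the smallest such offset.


Try each offset into the search buffer:
  offset=1 (pos 5, char 'f'): match length 2
  offset=2 (pos 4, char 'c'): match length 0
  offset=3 (pos 3, char 'f'): match length 1
  offset=4 (pos 2, char 'f'): match length 2
  offset=5 (pos 1, char 'f'): match length 2
  offset=6 (pos 0, char 'c'): match length 0
Longest match has length 2, found at offsets 1, 4, 5; take the smallest, offset 1.
next_char = character at position 6 + 2 = 8 -> 'f'

Best match: offset=1, length=2 (matching 'ff' starting at position 5)
LZ77 triple: (1, 2, 'f')


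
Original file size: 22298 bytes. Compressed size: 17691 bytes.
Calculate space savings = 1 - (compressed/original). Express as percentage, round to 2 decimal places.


ratio = compressed/original = 17691/22298 = 0.79339
savings = 1 - ratio = 1 - 0.79339 = 0.20661
as a percentage: 0.20661 * 100 = 20.66%

Space savings = 1 - 17691/22298 = 20.66%


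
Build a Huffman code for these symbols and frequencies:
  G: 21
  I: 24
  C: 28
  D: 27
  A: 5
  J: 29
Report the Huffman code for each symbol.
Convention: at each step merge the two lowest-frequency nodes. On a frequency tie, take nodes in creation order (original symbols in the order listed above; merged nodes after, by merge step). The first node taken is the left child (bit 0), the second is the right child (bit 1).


Huffman tree construction:
Step 1: Merge A(5) + G(21) = 26
Step 2: Merge I(24) + (A+G)(26) = 50
Step 3: Merge D(27) + C(28) = 55
Step 4: Merge J(29) + (I+(A+G))(50) = 79
Step 5: Merge (D+C)(55) + (J+(I+(A+G)))(79) = 134
Read each symbol's code off the tree from the root (left child = 0, right child = 1).

Codes:
  G: 1111 (length 4)
  I: 110 (length 3)
  C: 01 (length 2)
  D: 00 (length 2)
  A: 1110 (length 4)
  J: 10 (length 2)
Average code length: 344/134 = 2.5672 bits/symbol


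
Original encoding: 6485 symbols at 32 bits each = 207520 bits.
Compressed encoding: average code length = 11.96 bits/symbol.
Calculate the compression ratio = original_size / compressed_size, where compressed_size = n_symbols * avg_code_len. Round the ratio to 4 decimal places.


original_size = n_symbols * orig_bits = 6485 * 32 = 207520 bits
compressed_size = n_symbols * avg_code_len = 6485 * 11.96 = 77560.6 bits
ratio = original_size / compressed_size = 207520 / 77560.6 = 2.6756

Compression ratio = 2.6756


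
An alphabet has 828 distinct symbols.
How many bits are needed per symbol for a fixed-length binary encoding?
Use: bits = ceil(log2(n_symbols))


log2(828) = 9.6935
Bracket: 2^9 = 512 < 828 <= 2^10 = 1024
So ceil(log2(828)) = 10

bits = ceil(log2(828)) = ceil(9.6935) = 10 bits


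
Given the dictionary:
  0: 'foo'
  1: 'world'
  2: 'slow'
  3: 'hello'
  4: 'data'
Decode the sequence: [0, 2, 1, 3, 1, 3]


Look up each index in the dictionary:
  0 -> 'foo'
  2 -> 'slow'
  1 -> 'world'
  3 -> 'hello'
  1 -> 'world'
  3 -> 'hello'

Decoded: "foo slow world hello world hello"


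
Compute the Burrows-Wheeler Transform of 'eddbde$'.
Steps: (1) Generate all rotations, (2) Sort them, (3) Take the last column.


Rotations (sorted):
  0: $eddbde -> last char: e
  1: bde$edd -> last char: d
  2: dbde$ed -> last char: d
  3: ddbde$e -> last char: e
  4: de$eddb -> last char: b
  5: e$eddbd -> last char: d
  6: eddbde$ -> last char: $


BWT = eddebd$


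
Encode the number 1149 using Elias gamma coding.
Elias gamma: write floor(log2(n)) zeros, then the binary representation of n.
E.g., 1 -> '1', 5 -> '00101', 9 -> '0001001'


num_bits = floor(log2(1149)) + 1 = 11
leading_zeros = num_bits - 1 = 10
binary(1149) = 10001111101

Elias gamma(1149) = '0000000000' + '10001111101' = 000000000010001111101 (21 bits)


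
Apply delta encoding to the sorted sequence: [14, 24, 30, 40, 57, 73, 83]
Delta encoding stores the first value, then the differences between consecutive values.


First value: 14
Deltas:
  24 - 14 = 10
  30 - 24 = 6
  40 - 30 = 10
  57 - 40 = 17
  73 - 57 = 16
  83 - 73 = 10


Delta encoded: [14, 10, 6, 10, 17, 16, 10]


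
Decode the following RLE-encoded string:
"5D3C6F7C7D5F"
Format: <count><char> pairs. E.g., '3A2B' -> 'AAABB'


Expanding each <count><char> pair:
  5D -> 'DDDDD'
  3C -> 'CCC'
  6F -> 'FFFFFF'
  7C -> 'CCCCCCC'
  7D -> 'DDDDDDD'
  5F -> 'FFFFF'

Decoded = DDDDDCCCFFFFFFCCCCCCCDDDDDDDFFFFF


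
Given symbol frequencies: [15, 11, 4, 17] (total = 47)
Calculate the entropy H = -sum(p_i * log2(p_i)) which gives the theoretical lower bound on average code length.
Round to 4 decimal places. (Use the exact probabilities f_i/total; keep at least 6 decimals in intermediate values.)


Per-symbol terms -p_i * log2(p_i) with p_i = f_i/47:
  p = 15/47 = 0.319149: log2(p) = -1.647698, -p*log2(p) = 0.525861
  p = 11/47 = 0.234043: log2(p) = -2.095157, -p*log2(p) = 0.490356
  p = 4/47 = 0.085106: log2(p) = -3.554589, -p*log2(p) = 0.302518
  p = 17/47 = 0.361702: log2(p) = -1.467126, -p*log2(p) = 0.530663
H = 0.525861 + 0.490356 + 0.302518 + 0.530663 = 1.849398

H = 1.8494 bits/symbol


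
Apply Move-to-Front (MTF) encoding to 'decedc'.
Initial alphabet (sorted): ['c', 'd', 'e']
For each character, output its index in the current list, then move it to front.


MTF encoding:
'd': index 1 in ['c', 'd', 'e'] -> ['d', 'c', 'e']
'e': index 2 in ['d', 'c', 'e'] -> ['e', 'd', 'c']
'c': index 2 in ['e', 'd', 'c'] -> ['c', 'e', 'd']
'e': index 1 in ['c', 'e', 'd'] -> ['e', 'c', 'd']
'd': index 2 in ['e', 'c', 'd'] -> ['d', 'e', 'c']
'c': index 2 in ['d', 'e', 'c'] -> ['c', 'd', 'e']


Output: [1, 2, 2, 1, 2, 2]


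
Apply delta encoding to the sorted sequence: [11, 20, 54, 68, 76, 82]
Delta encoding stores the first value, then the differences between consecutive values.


First value: 11
Deltas:
  20 - 11 = 9
  54 - 20 = 34
  68 - 54 = 14
  76 - 68 = 8
  82 - 76 = 6


Delta encoded: [11, 9, 34, 14, 8, 6]


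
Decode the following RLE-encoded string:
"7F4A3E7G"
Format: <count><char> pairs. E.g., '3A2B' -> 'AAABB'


Expanding each <count><char> pair:
  7F -> 'FFFFFFF'
  4A -> 'AAAA'
  3E -> 'EEE'
  7G -> 'GGGGGGG'

Decoded = FFFFFFFAAAAEEEGGGGGGG


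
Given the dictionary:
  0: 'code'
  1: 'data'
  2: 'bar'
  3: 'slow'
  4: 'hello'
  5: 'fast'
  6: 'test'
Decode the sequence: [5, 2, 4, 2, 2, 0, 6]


Look up each index in the dictionary:
  5 -> 'fast'
  2 -> 'bar'
  4 -> 'hello'
  2 -> 'bar'
  2 -> 'bar'
  0 -> 'code'
  6 -> 'test'

Decoded: "fast bar hello bar bar code test"


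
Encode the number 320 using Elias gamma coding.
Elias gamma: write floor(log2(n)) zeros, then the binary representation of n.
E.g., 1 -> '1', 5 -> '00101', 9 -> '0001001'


num_bits = floor(log2(320)) + 1 = 9
leading_zeros = num_bits - 1 = 8
binary(320) = 101000000

Elias gamma(320) = '00000000' + '101000000' = 00000000101000000 (17 bits)


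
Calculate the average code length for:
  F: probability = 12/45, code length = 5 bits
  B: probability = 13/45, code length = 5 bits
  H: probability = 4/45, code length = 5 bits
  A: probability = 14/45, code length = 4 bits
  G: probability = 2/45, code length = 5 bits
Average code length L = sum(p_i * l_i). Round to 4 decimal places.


Weighted contributions p_i * l_i:
  F: (12/45) * 5 = 60/45
  B: (13/45) * 5 = 65/45
  H: (4/45) * 5 = 20/45
  A: (14/45) * 4 = 56/45
  G: (2/45) * 5 = 10/45
Sum = (60 + 65 + 20 + 56 + 10)/45 = 211/45

L = 211/45 = 4.6889 bits/symbol


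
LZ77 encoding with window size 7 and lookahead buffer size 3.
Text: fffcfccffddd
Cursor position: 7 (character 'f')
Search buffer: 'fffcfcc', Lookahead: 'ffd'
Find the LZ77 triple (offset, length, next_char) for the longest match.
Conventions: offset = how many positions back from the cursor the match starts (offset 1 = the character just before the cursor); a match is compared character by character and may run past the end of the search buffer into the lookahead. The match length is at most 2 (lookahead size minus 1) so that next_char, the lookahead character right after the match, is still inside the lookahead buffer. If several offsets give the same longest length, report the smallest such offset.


Try each offset into the search buffer:
  offset=1 (pos 6, char 'c'): match length 0
  offset=2 (pos 5, char 'c'): match length 0
  offset=3 (pos 4, char 'f'): match length 1
  offset=4 (pos 3, char 'c'): match length 0
  offset=5 (pos 2, char 'f'): match length 1
  offset=6 (pos 1, char 'f'): match length 2
  offset=7 (pos 0, char 'f'): match length 2
Longest match has length 2, found at offsets 6, 7; take the smallest, offset 6.
next_char = character at position 7 + 2 = 9 -> 'd'

Best match: offset=6, length=2 (matching 'ff' starting at position 1)
LZ77 triple: (6, 2, 'd')


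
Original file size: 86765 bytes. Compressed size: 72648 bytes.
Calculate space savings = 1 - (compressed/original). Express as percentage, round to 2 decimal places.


ratio = compressed/original = 72648/86765 = 0.837296
savings = 1 - ratio = 1 - 0.837296 = 0.162704
as a percentage: 0.162704 * 100 = 16.27%

Space savings = 1 - 72648/86765 = 16.27%


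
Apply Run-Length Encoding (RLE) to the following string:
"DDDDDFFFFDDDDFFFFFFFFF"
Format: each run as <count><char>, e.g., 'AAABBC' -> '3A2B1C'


Scanning runs left to right:
  i=0: run of 'D' x 5 -> '5D'
  i=5: run of 'F' x 4 -> '4F'
  i=9: run of 'D' x 4 -> '4D'
  i=13: run of 'F' x 9 -> '9F'

RLE = 5D4F4D9F


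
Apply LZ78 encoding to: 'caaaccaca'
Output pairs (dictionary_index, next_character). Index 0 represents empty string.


LZ78 encoding steps:
Dictionary: {0: ''}
Step 1: w='' (idx 0), next='c' -> output (0, 'c'), add 'c' as idx 1
Step 2: w='' (idx 0), next='a' -> output (0, 'a'), add 'a' as idx 2
Step 3: w='a' (idx 2), next='a' -> output (2, 'a'), add 'aa' as idx 3
Step 4: w='c' (idx 1), next='c' -> output (1, 'c'), add 'cc' as idx 4
Step 5: w='a' (idx 2), next='c' -> output (2, 'c'), add 'ac' as idx 5
Step 6: w='a' (idx 2), end of input -> output (2, '')


Encoded: [(0, 'c'), (0, 'a'), (2, 'a'), (1, 'c'), (2, 'c'), (2, '')]


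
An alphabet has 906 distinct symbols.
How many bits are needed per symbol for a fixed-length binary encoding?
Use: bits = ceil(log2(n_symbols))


log2(906) = 9.8234
Bracket: 2^9 = 512 < 906 <= 2^10 = 1024
So ceil(log2(906)) = 10

bits = ceil(log2(906)) = ceil(9.8234) = 10 bits


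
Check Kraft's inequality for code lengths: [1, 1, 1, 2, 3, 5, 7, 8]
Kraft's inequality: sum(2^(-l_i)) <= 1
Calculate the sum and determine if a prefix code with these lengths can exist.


Sum = 2^(-1) + 2^(-1) + 2^(-1) + 2^(-2) + 2^(-3) + 2^(-5) + 2^(-7) + 2^(-8)
    = 0.5 + 0.5 + 0.5 + 0.25 + 0.125 + 0.03125 + 0.0078125 + 0.00390625
    = 491/256 = 1.91796875
Since 1.91796875 > 1, Kraft's inequality is NOT satisfied.
A prefix code with these lengths CANNOT exist.

Kraft sum = 1.91796875. Not satisfied.


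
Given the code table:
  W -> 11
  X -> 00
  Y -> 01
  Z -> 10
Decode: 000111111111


Decoding:
00 -> X
01 -> Y
11 -> W
11 -> W
11 -> W
11 -> W


Result: XYWWWW


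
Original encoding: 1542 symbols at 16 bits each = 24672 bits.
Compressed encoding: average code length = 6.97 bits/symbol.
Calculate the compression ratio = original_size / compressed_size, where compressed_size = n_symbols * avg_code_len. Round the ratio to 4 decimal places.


original_size = n_symbols * orig_bits = 1542 * 16 = 24672 bits
compressed_size = n_symbols * avg_code_len = 1542 * 6.97 = 10747.74 bits
ratio = original_size / compressed_size = 24672 / 10747.74 = 2.2956

Compression ratio = 2.2956


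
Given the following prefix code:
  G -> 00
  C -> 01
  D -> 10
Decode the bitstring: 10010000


Decoding step by step:
Bits 10 -> D
Bits 01 -> C
Bits 00 -> G
Bits 00 -> G


Decoded message: DCGG


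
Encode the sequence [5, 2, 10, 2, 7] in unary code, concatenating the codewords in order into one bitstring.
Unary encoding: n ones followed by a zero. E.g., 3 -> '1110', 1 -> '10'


Encode each number as n ones followed by a terminating 0:
  5 -> 111110 (6 bits)
  2 -> 110 (3 bits)
  10 -> 11111111110 (11 bits)
  2 -> 110 (3 bits)
  7 -> 11111110 (8 bits)
Total length = 6 + 3 + 11 + 3 + 8 = 31 bits.

Unary([5, 2, 10, 2, 7]) = 1111101101111111111011011111110 (31 bits)


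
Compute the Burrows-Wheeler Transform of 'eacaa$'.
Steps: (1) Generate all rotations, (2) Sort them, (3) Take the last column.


Rotations (sorted):
  0: $eacaa -> last char: a
  1: a$eaca -> last char: a
  2: aa$eac -> last char: c
  3: acaa$e -> last char: e
  4: caa$ea -> last char: a
  5: eacaa$ -> last char: $


BWT = aacea$


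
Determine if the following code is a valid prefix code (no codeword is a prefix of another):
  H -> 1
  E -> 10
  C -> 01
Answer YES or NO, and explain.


Checking each pair (does one codeword prefix another?):
  H='1' vs E='10': prefix -- VIOLATION

NO -- this is NOT a valid prefix code. H (1) is a prefix of E (10).


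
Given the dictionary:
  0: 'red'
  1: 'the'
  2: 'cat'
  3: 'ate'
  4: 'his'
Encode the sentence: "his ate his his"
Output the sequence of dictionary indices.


Look up each word in the dictionary:
  'his' -> 4
  'ate' -> 3
  'his' -> 4
  'his' -> 4

Encoded: [4, 3, 4, 4]


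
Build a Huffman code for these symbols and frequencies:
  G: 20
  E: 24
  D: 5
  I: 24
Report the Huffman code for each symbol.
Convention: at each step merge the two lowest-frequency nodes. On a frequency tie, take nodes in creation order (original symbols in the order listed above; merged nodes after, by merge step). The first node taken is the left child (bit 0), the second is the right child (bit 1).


Huffman tree construction:
Step 1: Merge D(5) + G(20) = 25
Step 2: Merge E(24) + I(24) = 48
Step 3: Merge (D+G)(25) + (E+I)(48) = 73
Read each symbol's code off the tree from the root (left child = 0, right child = 1).

Codes:
  G: 01 (length 2)
  E: 10 (length 2)
  D: 00 (length 2)
  I: 11 (length 2)
Average code length: 146/73 = 2.0000 bits/symbol


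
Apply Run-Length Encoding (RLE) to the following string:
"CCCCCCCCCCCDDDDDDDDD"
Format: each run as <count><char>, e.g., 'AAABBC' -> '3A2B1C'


Scanning runs left to right:
  i=0: run of 'C' x 11 -> '11C'
  i=11: run of 'D' x 9 -> '9D'

RLE = 11C9D


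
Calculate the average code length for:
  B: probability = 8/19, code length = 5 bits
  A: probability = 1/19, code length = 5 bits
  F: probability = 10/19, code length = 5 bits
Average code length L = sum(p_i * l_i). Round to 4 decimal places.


Weighted contributions p_i * l_i:
  B: (8/19) * 5 = 40/19
  A: (1/19) * 5 = 5/19
  F: (10/19) * 5 = 50/19
Sum = (40 + 5 + 50)/19 = 95/19

L = 95/19 = 5.0000 bits/symbol


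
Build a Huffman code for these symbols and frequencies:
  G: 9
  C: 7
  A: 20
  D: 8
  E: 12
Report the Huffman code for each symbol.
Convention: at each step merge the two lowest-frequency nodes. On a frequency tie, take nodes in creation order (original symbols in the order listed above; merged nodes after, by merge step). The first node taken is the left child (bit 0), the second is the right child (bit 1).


Huffman tree construction:
Step 1: Merge C(7) + D(8) = 15
Step 2: Merge G(9) + E(12) = 21
Step 3: Merge (C+D)(15) + A(20) = 35
Step 4: Merge (G+E)(21) + ((C+D)+A)(35) = 56
Read each symbol's code off the tree from the root (left child = 0, right child = 1).

Codes:
  G: 00 (length 2)
  C: 100 (length 3)
  A: 11 (length 2)
  D: 101 (length 3)
  E: 01 (length 2)
Average code length: 127/56 = 2.2679 bits/symbol


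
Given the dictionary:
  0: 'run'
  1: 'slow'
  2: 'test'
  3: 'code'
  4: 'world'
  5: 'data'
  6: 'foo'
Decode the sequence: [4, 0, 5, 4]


Look up each index in the dictionary:
  4 -> 'world'
  0 -> 'run'
  5 -> 'data'
  4 -> 'world'

Decoded: "world run data world"


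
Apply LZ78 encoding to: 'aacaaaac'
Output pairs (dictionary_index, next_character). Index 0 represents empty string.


LZ78 encoding steps:
Dictionary: {0: ''}
Step 1: w='' (idx 0), next='a' -> output (0, 'a'), add 'a' as idx 1
Step 2: w='a' (idx 1), next='c' -> output (1, 'c'), add 'ac' as idx 2
Step 3: w='a' (idx 1), next='a' -> output (1, 'a'), add 'aa' as idx 3
Step 4: w='aa' (idx 3), next='c' -> output (3, 'c'), add 'aac' as idx 4


Encoded: [(0, 'a'), (1, 'c'), (1, 'a'), (3, 'c')]
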